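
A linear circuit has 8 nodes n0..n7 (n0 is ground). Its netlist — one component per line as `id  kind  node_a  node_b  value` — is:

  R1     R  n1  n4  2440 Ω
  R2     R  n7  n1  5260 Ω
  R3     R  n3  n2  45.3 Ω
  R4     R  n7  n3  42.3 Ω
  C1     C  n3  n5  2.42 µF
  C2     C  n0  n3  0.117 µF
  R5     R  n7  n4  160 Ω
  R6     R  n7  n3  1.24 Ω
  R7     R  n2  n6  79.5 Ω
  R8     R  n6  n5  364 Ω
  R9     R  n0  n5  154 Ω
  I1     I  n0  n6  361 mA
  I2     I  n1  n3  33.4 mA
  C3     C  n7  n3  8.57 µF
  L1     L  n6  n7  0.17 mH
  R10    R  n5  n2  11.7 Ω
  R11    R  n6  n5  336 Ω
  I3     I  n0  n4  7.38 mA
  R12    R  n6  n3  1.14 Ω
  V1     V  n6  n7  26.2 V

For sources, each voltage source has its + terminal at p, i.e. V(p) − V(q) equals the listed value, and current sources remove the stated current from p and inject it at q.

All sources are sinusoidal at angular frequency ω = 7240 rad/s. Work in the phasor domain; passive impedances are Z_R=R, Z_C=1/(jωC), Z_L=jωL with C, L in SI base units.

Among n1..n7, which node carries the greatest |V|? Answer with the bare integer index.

MNA unknowns: 7 node voltages V₁..V_7 plus 1 source current (V1)
R1: Y=0.0004098+0.000j on G[1,4]
R2: Y=0.0001901+0.000j on G[7,1]
R3: Y=0.02208+0.000j on G[3,2]
R4: Y=0.02364+0.000j on G[7,3]
C1: Y=0.000+0.01752j on G[3,5]
C2: Y=0.000+0.0008471j on G[0,3]
R5: Y=0.006250+0.000j on G[7,4]
R6: Y=0.8065+0.000j on G[7,3]
R7: Y=0.01258+0.000j on G[2,6]
R8: Y=0.002747+0.000j on G[6,5]
R9: Y=0.006494+0.000j on G[0,5]
I1: z[0]−=0.361, z[6]+=0.361
I2: z[1]−=0.0334, z[3]+=0.0334
C3: Y=0.000+0.06205j on G[7,3]
L1: Y=0.000-0.8125j on G[6,7]
R10: Y=0.08547+0.000j on G[5,2]
R11: Y=0.002976+0.000j on G[6,5]
I3: z[0]−=0.00738, z[4]+=0.00738
R12: Y=0.8772+0.000j on G[6,3]
V1: row V6−V7=26.2, i_V1 at 6,7
solve → V1=-12.09-10.98j, V2=57.55-8.705j, V3=58.64-11.50j, V4=42.81-10.98j, V5=55.23-7.649j, V6=71.43-10.98j, V7=45.23-10.98j
aux → i_V1=-11.13+20.88j

6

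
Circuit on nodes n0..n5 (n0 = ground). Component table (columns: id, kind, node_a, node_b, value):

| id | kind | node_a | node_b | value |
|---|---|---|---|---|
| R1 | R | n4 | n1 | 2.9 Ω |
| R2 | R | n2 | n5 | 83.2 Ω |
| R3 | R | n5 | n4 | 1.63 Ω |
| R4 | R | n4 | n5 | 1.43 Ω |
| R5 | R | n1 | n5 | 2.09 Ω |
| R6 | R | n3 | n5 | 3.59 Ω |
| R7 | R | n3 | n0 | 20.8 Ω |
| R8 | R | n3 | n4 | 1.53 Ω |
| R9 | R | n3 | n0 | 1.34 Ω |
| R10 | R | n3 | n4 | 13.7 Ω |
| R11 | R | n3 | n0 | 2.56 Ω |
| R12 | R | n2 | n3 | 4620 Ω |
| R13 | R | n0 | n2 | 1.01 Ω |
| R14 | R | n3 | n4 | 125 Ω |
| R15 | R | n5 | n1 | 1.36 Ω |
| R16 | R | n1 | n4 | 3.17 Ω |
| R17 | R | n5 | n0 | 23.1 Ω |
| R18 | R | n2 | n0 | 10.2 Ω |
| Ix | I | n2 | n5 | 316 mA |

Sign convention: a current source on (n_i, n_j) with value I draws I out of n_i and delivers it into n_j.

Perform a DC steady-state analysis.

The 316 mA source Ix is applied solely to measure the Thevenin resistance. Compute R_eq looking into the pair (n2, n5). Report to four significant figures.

R_eq = 2.751 Ω

MNA unknowns: 5 node voltages V₁..V_5
R1: Y=0.3448 on G[4,1]
R2: Y=0.01202 on G[2,5]
R3: Y=0.6135 on G[5,4]
R4: Y=0.6993 on G[4,5]
R5: Y=0.4785 on G[1,5]
R6: Y=0.2786 on G[3,5]
R7: Y=0.04808 on G[3,0]
R8: Y=0.6536 on G[3,4]
R9: Y=0.7463 on G[3,0]
R10: Y=0.07299 on G[3,4]
R11: Y=0.3906 on G[3,0]
R12: Y=0.0002165 on G[2,3]
R13: Y=0.9901 on G[0,2]
R14: Y=0.008000 on G[3,4]
R15: Y=0.7353 on G[5,1]
R16: Y=0.3155 on G[1,4]
R17: Y=0.04329 on G[5,0]
R18: Y=0.09804 on G[2,0]
Ix: z[2]−=0.316, z[5]+=0.316
solve → V1=0.5517, V2=-0.2807, V3=0.2363, V4=0.4840, V5=0.5885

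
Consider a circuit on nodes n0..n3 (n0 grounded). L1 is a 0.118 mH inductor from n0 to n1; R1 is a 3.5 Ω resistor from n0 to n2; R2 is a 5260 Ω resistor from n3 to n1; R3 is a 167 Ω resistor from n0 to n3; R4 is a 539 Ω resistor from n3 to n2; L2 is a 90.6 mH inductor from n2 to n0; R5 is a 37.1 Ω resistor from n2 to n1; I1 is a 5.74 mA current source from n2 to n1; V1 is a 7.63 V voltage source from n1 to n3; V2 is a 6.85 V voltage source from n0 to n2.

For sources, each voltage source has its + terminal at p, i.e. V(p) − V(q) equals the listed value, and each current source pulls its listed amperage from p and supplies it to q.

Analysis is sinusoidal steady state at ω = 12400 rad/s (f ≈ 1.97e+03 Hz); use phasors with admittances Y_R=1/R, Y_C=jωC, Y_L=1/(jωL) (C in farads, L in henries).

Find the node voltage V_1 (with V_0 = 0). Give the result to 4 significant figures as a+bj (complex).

-0.009791-0.1923j V

Apply KCL at each of the 3 non-ground nodes and solve the resulting linear system.
Node n1: branches {L1, R2, R5, I1, V1} → V_1 = -0.009791-0.1923j
Node n2: branches {R1, R4, L2, R5, I1, V2} → V_2 = -6.850+0.000j
Node n3: branches {R2, R3, R4, V1} → V_3 = -7.640-0.1923j
Source currents: i(V1)=-0.04866-0.001508j, i(V2)=-2.134+0.01164j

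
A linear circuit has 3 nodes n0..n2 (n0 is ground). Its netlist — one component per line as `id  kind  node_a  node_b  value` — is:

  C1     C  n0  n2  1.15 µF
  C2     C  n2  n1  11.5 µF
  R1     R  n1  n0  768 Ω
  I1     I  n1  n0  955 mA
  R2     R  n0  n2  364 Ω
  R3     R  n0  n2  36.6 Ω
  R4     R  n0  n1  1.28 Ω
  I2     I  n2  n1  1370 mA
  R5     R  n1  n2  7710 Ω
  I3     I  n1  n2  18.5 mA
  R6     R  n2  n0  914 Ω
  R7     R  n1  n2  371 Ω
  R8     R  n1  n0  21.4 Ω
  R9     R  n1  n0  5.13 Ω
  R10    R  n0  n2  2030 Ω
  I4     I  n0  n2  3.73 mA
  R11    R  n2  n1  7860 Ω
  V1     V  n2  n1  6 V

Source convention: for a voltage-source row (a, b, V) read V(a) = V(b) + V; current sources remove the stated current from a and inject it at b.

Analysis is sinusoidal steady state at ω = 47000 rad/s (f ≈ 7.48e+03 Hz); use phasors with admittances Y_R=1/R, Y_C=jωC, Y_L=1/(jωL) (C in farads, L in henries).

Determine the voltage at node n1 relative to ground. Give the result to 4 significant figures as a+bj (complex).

-1.094-0.2512j V

MNA unknowns: 2 node voltages V₁..V_2 plus 1 source current (V1)
C1: Y=0.000+0.05405j on G[0,2]
C2: Y=0.000+0.5405j on G[2,1]
R1: Y=0.001302+0.000j on G[1,0]
I1: z[1]−=0.955, z[0]+=0.955
R2: Y=0.002747+0.000j on G[0,2]
R3: Y=0.02732+0.000j on G[0,2]
R4: Y=0.7812+0.000j on G[0,1]
I2: z[2]−=1.37, z[1]+=1.37
R5: Y=0.0001297+0.000j on G[1,2]
I3: z[1]−=0.0185, z[2]+=0.0185
R6: Y=0.001094+0.000j on G[2,0]
R7: Y=0.002695+0.000j on G[1,2]
R8: Y=0.04673+0.000j on G[1,0]
R9: Y=0.1949+0.000j on G[1,0]
R10: Y=0.0004926+0.000j on G[0,2]
I4: z[0]−=0.00373, z[2]+=0.00373
R11: Y=0.0001272+0.000j on G[2,1]
V1: row V2−V1=6, i_V1 at 2,1
solve → V1=-1.094-0.2512j, V2=4.906-0.2512j
aux → i_V1=-1.534-3.500j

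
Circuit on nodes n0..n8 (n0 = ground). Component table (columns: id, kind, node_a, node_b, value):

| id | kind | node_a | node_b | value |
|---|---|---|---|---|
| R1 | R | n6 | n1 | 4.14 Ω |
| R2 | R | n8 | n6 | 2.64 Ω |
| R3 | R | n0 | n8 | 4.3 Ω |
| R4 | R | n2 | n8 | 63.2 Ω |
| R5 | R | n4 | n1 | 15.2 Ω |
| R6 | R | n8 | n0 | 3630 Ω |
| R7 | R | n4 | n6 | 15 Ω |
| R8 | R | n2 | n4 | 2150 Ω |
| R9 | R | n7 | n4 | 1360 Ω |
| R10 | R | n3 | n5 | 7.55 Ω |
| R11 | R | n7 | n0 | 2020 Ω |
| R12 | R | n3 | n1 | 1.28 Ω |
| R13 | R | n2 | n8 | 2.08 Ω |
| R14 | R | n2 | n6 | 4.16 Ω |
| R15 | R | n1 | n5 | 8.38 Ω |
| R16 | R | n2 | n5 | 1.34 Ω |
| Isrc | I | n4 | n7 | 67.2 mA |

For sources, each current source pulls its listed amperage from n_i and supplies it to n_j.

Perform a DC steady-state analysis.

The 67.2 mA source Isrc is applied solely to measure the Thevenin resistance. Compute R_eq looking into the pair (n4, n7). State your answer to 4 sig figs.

R_eq = 815.0 Ω

MNA unknowns: 8 node voltages V₁..V_8
R1: Y=0.2415 on G[6,1]
R2: Y=0.3788 on G[8,6]
R3: Y=0.2326 on G[0,8]
R4: Y=0.01582 on G[2,8]
R5: Y=0.06579 on G[4,1]
R6: Y=0.0002755 on G[8,0]
R7: Y=0.06667 on G[4,6]
R8: Y=0.0004651 on G[2,4]
R9: Y=0.0007353 on G[7,4]
R10: Y=0.1325 on G[3,5]
R11: Y=0.0004950 on G[7,0]
R12: Y=0.7812 on G[3,1]
R13: Y=0.4808 on G[2,8]
R14: Y=0.2404 on G[2,6]
R15: Y=0.1193 on G[1,5]
R16: Y=0.7463 on G[2,5]
Isrc: z[4]−=0.0672, z[7]+=0.0672
solve → V1=-0.1790, V2=-0.1388, V3=-0.1745, V4=-0.3701, V5=-0.1483, V6=-0.1564, V7=54.40, V8=-0.1157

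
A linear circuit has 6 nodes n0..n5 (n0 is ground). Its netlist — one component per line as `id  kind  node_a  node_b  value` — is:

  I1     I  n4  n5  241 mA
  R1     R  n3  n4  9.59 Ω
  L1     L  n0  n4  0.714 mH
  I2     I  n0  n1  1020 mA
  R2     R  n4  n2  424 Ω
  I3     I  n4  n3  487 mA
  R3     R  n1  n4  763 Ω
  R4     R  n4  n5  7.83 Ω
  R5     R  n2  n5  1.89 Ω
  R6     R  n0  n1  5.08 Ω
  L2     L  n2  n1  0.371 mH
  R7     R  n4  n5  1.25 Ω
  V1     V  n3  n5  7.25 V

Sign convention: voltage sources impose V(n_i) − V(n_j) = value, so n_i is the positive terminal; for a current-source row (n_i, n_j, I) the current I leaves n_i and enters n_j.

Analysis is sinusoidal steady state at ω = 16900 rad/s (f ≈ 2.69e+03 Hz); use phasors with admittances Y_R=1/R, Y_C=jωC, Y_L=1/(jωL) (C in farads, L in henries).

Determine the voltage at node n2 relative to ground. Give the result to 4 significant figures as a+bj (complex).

Apply KCL at each of the 5 non-ground nodes and solve the resulting linear system.
Node n1: branches {I2, R3, R6, L2} → V_1 = 4.652+1.216j
Node n2: branches {R2, R5, L2} → V_2 = 3.151+0.5775j
Node n3: branches {R1, I3, V1} → V_3 = 10.21+1.027j
Node n4: branches {I1, R1, L1, R2, I3, R3, R4, R7} → V_4 = 2.889+1.257j
Node n5: branches {I1, R4, R5, R7, V1} → V_5 = 2.960+1.027j
Source currents: i(V1)=-0.2764+0.02402j

3.151+0.5775j V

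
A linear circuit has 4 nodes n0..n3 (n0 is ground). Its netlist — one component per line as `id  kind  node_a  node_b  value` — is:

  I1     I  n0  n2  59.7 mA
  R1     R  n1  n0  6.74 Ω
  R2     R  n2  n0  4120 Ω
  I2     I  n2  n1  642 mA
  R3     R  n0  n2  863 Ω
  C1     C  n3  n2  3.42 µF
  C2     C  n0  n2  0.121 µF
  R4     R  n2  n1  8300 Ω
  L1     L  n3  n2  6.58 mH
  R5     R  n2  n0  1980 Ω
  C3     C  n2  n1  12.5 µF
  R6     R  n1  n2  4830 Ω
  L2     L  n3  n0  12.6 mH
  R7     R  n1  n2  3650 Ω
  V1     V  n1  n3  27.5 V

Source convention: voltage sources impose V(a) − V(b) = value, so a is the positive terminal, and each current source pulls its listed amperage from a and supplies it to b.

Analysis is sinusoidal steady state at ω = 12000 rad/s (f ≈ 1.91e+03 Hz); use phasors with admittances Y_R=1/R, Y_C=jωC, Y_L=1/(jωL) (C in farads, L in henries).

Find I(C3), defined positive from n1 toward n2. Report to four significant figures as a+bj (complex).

Element admittances at ω=12000 rad/s:
  I1: injects 0.0597 A into n2 (from n0)
  Y(R1) = 0.1484+0.000j S between n1,n0
  Y(R2) = 0.0002427+0.000j S between n2,n0
  I2: injects 0.642 A into n1 (from n2)
  Y(R3) = 0.001159+0.000j S between n0,n2
  Y(C1) = 0.000+0.04104j S between n3,n2
  Y(C2) = 0.000+0.001452j S between n0,n2
  Y(R4) = 0.0001205+0.000j S between n2,n1
  Y(L1) = 0.000-0.01266j S between n3,n2
  Y(R5) = 0.0005051+0.000j S between n2,n0
  Y(C3) = 0.000+0.1500j S between n2,n1
  Y(R6) = 0.0002070+0.000j S between n1,n2
  Y(L2) = 0.000-0.006614j S between n3,n0
  Y(R7) = 0.0002740+0.000j S between n1,n2
  V1: constraint V(n1)−V(n3) = 27.5
Assemble and solve the 4×4 MNA system:
  V(n1)=0.5245-1.191j  V(n2)=-3.851+2.002j  V(n3)=-26.98-1.191j
  i(V1)=0.08271-0.4778j

0.4788+0.6563j A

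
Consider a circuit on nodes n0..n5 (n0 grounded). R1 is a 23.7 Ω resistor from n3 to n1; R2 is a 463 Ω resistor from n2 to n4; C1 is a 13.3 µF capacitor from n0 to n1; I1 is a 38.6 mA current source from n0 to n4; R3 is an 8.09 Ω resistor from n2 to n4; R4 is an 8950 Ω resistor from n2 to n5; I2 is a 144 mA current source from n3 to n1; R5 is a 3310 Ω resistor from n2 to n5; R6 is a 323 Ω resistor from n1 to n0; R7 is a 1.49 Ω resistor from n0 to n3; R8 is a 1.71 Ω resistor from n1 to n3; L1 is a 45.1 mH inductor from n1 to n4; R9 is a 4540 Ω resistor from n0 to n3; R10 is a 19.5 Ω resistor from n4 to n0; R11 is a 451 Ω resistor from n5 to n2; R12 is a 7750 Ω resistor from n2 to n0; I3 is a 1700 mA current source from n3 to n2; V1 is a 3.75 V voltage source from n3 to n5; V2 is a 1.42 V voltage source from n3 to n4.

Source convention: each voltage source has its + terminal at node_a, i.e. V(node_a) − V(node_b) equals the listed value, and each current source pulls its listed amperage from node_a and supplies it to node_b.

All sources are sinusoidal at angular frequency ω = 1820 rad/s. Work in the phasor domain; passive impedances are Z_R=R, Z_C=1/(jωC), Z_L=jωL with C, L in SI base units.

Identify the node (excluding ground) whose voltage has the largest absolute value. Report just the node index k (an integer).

Apply KCL at each of the 5 non-ground nodes and solve the resulting linear system.
Node n1: branches {R1, C1, I2, R6, R8, L1} → V_1 = 0.3782+0.004702j
Node n2: branches {R2, R3, R4, R5, R11, R12, I3} → V_2 = 11.91-0.01267j
Node n3: branches {R1, I2, R7, R8, R9, I3, V1, V2} → V_3 = 0.1506-0.01269j
Node n4: branches {R2, I1, R3, L1, R10, V2} → V_4 = -1.269-0.01269j
Node n5: branches {R4, R5, R11, V1} → V_5 = -3.599-0.01269j
Source currents: i(V1)=-0.04081-3.351e-08j, i(V2)=-1.762+0.01942j

2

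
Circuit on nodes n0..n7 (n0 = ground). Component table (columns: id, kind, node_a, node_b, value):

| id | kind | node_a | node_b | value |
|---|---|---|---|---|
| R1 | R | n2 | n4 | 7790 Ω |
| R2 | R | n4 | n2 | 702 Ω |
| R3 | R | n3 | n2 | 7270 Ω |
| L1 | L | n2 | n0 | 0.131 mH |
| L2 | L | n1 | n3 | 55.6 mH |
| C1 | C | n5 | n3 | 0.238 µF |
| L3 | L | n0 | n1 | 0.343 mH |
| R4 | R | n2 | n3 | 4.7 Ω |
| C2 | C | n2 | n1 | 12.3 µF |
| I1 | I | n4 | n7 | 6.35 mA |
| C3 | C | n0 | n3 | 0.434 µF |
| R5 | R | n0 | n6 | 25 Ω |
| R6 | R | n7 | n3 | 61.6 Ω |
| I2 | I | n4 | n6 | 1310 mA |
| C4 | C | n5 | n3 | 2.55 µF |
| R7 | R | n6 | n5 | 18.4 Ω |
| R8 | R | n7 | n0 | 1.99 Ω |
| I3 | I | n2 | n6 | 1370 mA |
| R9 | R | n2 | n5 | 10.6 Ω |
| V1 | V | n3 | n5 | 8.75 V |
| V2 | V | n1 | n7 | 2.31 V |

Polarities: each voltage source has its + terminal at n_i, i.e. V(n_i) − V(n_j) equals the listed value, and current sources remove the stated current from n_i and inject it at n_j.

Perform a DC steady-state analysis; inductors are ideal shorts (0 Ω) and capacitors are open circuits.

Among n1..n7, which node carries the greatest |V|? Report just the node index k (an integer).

4

Element admittances at DC:
  Y(R1) = 0.0001284 S between n2,n4
  Y(R2) = 0.001425 S between n4,n2
  Y(R3) = 0.0001376 S between n3,n2
  L1: short n2↔n0 (DC inductor)
  L2: short n1↔n3 (DC inductor)
  Y(C1) = 0.000 S between n5,n3
  L3: short n0↔n1 (DC inductor)
  Y(R4) = 0.2128 S between n2,n3
  Y(C2) = 0.000 S between n2,n1
  I1: injects 0.00635 A into n7 (from n4)
  Y(C3) = 0.000 S between n0,n3
  Y(R5) = 0.04000 S between n0,n6
  Y(R6) = 0.01623 S between n7,n3
  I2: injects 1.31 A into n6 (from n4)
  Y(C4) = 0.000 S between n5,n3
  Y(R7) = 0.05435 S between n6,n5
  Y(R8) = 0.5025 S between n7,n0
  I3: injects 1.37 A into n6 (from n2)
  Y(R9) = 0.09434 S between n2,n5
  V1: constraint V(n3)−V(n5) = 8.75
  V2: constraint V(n1)−V(n7) = 2.31
Assemble and solve the 12×12 MNA system:
  V(n1)=0.000  V(n2)=0.000  V(n3)=0.000  V(n4)=-847.7  V(n5)=-8.750  V(n6)=23.37  V(n7)=-2.310
  i(L1)=-3.512  i(L2)=-2.533  i(L3)=-3.738  i(V1)=-2.571  i(V2)=-1.205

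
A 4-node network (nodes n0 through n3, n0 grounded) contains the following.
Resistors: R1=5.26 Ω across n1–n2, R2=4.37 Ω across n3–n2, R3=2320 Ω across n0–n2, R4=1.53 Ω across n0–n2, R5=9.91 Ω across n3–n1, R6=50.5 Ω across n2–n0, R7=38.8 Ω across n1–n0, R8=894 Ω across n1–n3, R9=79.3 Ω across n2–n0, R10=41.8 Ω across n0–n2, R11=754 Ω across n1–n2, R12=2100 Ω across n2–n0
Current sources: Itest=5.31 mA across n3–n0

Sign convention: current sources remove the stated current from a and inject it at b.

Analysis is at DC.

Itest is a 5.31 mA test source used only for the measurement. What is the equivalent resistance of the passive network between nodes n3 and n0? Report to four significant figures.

Element admittances at DC:
  Y(R1) = 0.1901 S between n1,n2
  Y(R2) = 0.2288 S between n3,n2
  Y(R3) = 0.0004310 S between n0,n2
  Y(R4) = 0.6536 S between n0,n2
  Y(R5) = 0.1009 S between n3,n1
  Y(R6) = 0.01980 S between n2,n0
  Y(R7) = 0.02577 S between n1,n0
  Y(R8) = 0.001119 S between n1,n3
  Y(R9) = 0.01261 S between n2,n0
  Y(R10) = 0.02392 S between n0,n2
  Y(R11) = 0.001326 S between n1,n2
  Y(R12) = 0.0004762 S between n2,n0
  Itest: injects 0.00531 A into n0 (from n3)
Assemble and solve the 3×3 MNA system:
  V(n1)=-0.01209  V(n2)=-0.007032  V(n3)=-0.02464

R_eq = 4.641 Ω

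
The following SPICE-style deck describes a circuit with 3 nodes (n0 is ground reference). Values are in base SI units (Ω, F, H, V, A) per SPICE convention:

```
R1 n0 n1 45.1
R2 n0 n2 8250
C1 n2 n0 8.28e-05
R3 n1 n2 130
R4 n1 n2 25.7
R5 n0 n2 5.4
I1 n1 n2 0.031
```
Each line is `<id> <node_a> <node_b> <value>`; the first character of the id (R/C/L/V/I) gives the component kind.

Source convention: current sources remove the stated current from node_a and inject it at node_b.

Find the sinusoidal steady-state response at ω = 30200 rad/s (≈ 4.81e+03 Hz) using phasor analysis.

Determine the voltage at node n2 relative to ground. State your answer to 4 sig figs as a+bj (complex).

0.0003182-0.003971j V

Element admittances at ω=30200 rad/s:
  Y(R1) = 0.02217+0.000j S between n0,n1
  Y(R2) = 0.0001212+0.000j S between n0,n2
  Y(C1) = 0.000+2.501j S between n2,n0
  Y(R3) = 0.007692+0.000j S between n1,n2
  Y(R4) = 0.03891+0.000j S between n1,n2
  Y(R5) = 0.1852+0.000j S between n0,n2
  I1: injects 0.031 A into n2 (from n1)
Assemble and solve the 2×2 MNA system:
  V(n1)=-0.4505-0.002691j  V(n2)=0.0003182-0.003971j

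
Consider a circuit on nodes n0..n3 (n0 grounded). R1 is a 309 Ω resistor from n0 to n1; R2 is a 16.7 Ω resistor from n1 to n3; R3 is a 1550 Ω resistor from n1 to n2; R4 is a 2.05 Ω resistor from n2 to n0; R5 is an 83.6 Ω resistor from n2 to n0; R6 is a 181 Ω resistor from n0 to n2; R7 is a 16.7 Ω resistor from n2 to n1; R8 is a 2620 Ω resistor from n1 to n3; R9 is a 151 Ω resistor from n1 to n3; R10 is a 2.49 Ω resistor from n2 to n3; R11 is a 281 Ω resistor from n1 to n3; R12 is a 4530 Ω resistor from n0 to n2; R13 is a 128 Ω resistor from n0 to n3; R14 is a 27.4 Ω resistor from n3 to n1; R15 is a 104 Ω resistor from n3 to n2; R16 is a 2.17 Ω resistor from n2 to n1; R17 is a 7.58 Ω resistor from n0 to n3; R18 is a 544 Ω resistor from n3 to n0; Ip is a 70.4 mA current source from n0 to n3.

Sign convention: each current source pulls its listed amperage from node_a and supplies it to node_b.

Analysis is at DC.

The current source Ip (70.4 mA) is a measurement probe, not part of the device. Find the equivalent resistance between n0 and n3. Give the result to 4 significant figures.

Element admittances at DC:
  Y(R1) = 0.003236 S between n0,n1
  Y(R2) = 0.05988 S between n1,n3
  Y(R3) = 0.0006452 S between n1,n2
  Y(R4) = 0.4878 S between n2,n0
  Y(R5) = 0.01196 S between n2,n0
  Y(R6) = 0.005525 S between n0,n2
  Y(R7) = 0.05988 S between n2,n1
  Y(R8) = 0.0003817 S between n1,n3
  Y(R9) = 0.006623 S between n1,n3
  Y(R10) = 0.4016 S between n2,n3
  Y(R11) = 0.003559 S between n1,n3
  Y(R12) = 0.0002208 S between n0,n2
  Y(R13) = 0.007812 S between n0,n3
  Y(R14) = 0.03650 S between n3,n1
  Y(R15) = 0.009615 S between n3,n2
  Y(R16) = 0.4608 S between n2,n1
  Y(R17) = 0.1319 S between n0,n3
  Y(R18) = 0.001838 S between n3,n0
  Ip: injects 0.0704 A into n3 (from n0)
Assemble and solve the 3×3 MNA system:
  V(n1)=0.1034  V(n2)=0.08856  V(n3)=0.1787

R_eq = 2.538 Ω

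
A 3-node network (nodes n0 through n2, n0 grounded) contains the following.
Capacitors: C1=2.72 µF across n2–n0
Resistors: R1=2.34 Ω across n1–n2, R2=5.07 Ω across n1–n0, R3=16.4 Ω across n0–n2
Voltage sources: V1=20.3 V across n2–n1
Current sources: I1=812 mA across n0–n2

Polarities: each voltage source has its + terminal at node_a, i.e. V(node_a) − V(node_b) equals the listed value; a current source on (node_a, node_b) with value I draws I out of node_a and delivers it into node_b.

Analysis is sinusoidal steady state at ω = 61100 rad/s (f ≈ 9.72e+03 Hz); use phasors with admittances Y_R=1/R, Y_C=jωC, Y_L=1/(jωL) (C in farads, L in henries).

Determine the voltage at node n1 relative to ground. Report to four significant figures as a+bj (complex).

-7.112-8.488j V

Element admittances at ω=61100 rad/s:
  Y(C1) = 0.000+0.1662j S between n2,n0
  Y(R1) = 0.4274+0.000j S between n1,n2
  Y(R2) = 0.1972+0.000j S between n1,n0
  Y(R3) = 0.06098+0.000j S between n0,n2
  V1: constraint V(n2)−V(n1) = 20.3
  I1: injects 0.812 A into n2 (from n0)
Assemble and solve the 3×3 MNA system:
  V(n1)=-7.112-8.488j  V(n2)=13.19-8.488j
  i(V1)=-10.08-1.674j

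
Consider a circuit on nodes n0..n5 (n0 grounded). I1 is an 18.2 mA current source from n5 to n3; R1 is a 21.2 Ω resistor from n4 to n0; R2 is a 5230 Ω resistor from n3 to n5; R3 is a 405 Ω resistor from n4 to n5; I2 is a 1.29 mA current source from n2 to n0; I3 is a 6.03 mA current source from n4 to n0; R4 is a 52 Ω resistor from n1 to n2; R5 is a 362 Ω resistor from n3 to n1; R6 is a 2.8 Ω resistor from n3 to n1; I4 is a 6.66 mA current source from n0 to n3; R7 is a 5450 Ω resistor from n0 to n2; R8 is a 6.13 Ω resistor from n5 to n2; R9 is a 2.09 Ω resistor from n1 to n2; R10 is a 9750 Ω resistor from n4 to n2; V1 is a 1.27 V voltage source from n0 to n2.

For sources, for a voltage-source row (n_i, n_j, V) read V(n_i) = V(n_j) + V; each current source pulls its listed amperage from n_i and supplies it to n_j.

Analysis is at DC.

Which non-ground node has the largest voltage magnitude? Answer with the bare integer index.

5

Element admittances at DC:
  I1: injects 0.0182 A into n3 (from n5)
  Y(R1) = 0.04717 S between n4,n0
  Y(R2) = 0.0001912 S between n3,n5
  Y(R3) = 0.002469 S between n4,n5
  I2: injects 0.00129 A into n0 (from n2)
  I3: injects 0.00603 A into n0 (from n4)
  Y(R4) = 0.01923 S between n1,n2
  Y(R5) = 0.002762 S between n3,n1
  Y(R6) = 0.3571 S between n3,n1
  I4: injects 0.00666 A into n3 (from n0)
  Y(R7) = 0.0001835 S between n0,n2
  Y(R8) = 0.1631 S between n5,n2
  Y(R9) = 0.4785 S between n1,n2
  Y(R10) = 0.0001026 S between n4,n2
  V1: constraint V(n0)−V(n2) = 1.27
Assemble and solve the 6×6 MNA system:
  V(n1)=-1.220  V(n2)=-1.270  V(n3)=-1.151  V(n4)=-0.1915  V(n5)=-1.364
  i(V1)=-0.008608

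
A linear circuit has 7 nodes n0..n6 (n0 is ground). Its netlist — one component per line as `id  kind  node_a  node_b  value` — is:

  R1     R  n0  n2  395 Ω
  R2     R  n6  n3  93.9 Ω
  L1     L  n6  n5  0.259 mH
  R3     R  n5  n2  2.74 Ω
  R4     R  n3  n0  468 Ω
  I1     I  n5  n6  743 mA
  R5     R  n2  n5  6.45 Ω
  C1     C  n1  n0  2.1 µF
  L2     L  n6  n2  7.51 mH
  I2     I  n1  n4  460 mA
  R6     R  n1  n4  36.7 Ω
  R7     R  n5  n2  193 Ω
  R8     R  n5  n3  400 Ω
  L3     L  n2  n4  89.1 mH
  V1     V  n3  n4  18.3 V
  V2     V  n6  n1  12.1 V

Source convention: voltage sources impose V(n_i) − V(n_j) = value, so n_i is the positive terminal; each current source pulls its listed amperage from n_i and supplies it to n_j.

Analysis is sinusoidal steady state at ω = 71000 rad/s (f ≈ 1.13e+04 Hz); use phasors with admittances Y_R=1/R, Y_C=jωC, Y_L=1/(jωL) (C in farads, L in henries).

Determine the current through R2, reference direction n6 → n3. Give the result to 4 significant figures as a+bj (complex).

-0.1497+0.008568j A

Element admittances at ω=71000 rad/s:
  Y(R1) = 0.002532+0.000j S between n0,n2
  Y(R2) = 0.01065+0.000j S between n6,n3
  Y(L1) = 0.000-0.05438j S between n6,n5
  Y(R3) = 0.3650+0.000j S between n5,n2
  Y(R4) = 0.002137+0.000j S between n3,n0
  I1: injects 0.743 A into n6 (from n5)
  Y(R5) = 0.1550+0.000j S between n2,n5
  Y(C1) = 0.000+0.1491j S between n1,n0
  Y(L2) = 0.000-0.001875j S between n6,n2
  I2: injects 0.46 A into n4 (from n1)
  Y(R6) = 0.02725+0.000j S between n1,n4
  Y(R7) = 0.005181+0.000j S between n5,n2
  Y(R8) = 0.002500+0.000j S between n5,n3
  Y(L3) = 0.000-0.0001581j S between n2,n4
  V1: constraint V(n3)−V(n4) = 18.3
  V2: constraint V(n6)−V(n1) = 12.1
Assemble and solve the 8×8 MNA system:
  V(n1)=0.2136+0.5681j  V(n2)=11.20-12.38j  V(n3)=26.37-0.2365j  V(n4)=8.071-0.2365j  V(n5)=11.21-12.44j  V(n6)=12.31+0.5681j
  i(V1)=-0.2440-0.02143j  i(V2)=0.1612+0.05377j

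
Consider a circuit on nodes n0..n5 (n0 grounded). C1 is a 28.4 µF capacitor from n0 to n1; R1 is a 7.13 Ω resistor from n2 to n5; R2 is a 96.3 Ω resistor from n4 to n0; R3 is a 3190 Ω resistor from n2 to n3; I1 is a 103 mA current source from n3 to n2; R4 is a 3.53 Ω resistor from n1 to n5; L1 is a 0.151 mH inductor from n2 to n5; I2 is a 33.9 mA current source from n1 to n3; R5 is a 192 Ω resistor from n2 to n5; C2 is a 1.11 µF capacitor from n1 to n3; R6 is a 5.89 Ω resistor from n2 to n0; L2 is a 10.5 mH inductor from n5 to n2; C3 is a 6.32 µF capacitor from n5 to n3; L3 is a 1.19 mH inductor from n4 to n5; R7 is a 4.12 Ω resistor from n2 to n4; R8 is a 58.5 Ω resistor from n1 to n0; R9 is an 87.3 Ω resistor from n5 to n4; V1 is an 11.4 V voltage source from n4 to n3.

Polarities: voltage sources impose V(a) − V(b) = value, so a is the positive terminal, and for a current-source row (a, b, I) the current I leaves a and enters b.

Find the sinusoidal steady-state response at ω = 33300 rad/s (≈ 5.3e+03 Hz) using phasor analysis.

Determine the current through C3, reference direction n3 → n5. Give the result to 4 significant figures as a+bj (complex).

MNA unknowns: 5 node voltages V₁..V_5 plus 1 source current (V1)
C1: Y=0.000+0.9457j on G[0,1]
R1: Y=0.1403+0.000j on G[2,5]
R2: Y=0.01038+0.000j on G[4,0]
R3: Y=0.0003135+0.000j on G[2,3]
I1: z[3]−=0.103, z[2]+=0.103
R4: Y=0.2833+0.000j on G[1,5]
L1: Y=0.000-0.1989j on G[2,5]
I2: z[1]−=0.0339, z[3]+=0.0339
R5: Y=0.005208+0.000j on G[2,5]
C2: Y=0.000+0.03696j on G[1,3]
R6: Y=0.1698+0.000j on G[2,0]
L2: Y=0.000-0.002860j on G[5,2]
C3: Y=0.000+0.2105j on G[5,3]
L3: Y=0.000-0.02524j on G[4,5]
R7: Y=0.2427+0.000j on G[2,4]
R8: Y=0.01709+0.000j on G[1,0]
R9: Y=0.01145+0.000j on G[5,4]
V1: row V4−V3=11.4, i_V1 at 4,3
solve → V1=-0.6770+0.3389j, V2=1.492+3.336j, V3=-3.825+6.555j, V4=7.575+6.555j, V5=-0.9185-1.490j
aux → i_V1=-1.855-0.7270j

-1.693-0.6117j A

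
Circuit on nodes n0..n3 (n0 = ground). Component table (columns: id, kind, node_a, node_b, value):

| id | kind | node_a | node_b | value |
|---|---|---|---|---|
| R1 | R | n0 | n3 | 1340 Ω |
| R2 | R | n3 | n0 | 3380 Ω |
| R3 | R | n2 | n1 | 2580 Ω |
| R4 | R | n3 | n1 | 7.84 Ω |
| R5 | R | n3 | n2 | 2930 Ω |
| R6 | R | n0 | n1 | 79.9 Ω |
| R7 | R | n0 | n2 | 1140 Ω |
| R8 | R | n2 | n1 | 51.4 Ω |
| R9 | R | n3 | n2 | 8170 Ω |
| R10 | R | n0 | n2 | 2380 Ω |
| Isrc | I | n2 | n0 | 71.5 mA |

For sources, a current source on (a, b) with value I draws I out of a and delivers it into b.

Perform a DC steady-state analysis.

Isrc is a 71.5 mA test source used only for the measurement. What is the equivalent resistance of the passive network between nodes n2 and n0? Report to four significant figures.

Apply KCL at each of the 3 non-ground nodes and solve the resulting linear system.
Node n1: branches {R3, R4, R6, R8} → V_1 = -4.550
Node n2: branches {R3, R5, R7, R8, R9, R10, Isrc} → V_2 = -7.586
Node n3: branches {R1, R2, R4, R5, R9} → V_3 = -4.524

R_eq = 106.1 Ω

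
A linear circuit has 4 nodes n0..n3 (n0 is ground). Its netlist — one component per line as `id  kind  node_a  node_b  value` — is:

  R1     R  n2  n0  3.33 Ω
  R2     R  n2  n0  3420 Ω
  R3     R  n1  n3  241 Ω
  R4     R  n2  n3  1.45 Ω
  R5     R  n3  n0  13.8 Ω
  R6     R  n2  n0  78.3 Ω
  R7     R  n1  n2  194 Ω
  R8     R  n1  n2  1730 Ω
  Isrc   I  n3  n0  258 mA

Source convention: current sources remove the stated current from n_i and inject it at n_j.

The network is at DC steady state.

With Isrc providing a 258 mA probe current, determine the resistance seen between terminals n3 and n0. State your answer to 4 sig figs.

Element admittances at DC:
  Y(R1) = 0.3003 S between n2,n0
  Y(R2) = 0.0002924 S between n2,n0
  Y(R3) = 0.004149 S between n1,n3
  Y(R4) = 0.6897 S between n2,n3
  Y(R5) = 0.07246 S between n3,n0
  Y(R6) = 0.01277 S between n2,n0
  Y(R7) = 0.005155 S between n1,n2
  Y(R8) = 0.0005780 S between n1,n2
  Isrc: injects 0.258 A into n0 (from n3)
Assemble and solve the 3×3 MNA system:
  V(n1)=-0.7335  V(n2)=-0.6163  V(n3)=-0.8953

R_eq = 3.470 Ω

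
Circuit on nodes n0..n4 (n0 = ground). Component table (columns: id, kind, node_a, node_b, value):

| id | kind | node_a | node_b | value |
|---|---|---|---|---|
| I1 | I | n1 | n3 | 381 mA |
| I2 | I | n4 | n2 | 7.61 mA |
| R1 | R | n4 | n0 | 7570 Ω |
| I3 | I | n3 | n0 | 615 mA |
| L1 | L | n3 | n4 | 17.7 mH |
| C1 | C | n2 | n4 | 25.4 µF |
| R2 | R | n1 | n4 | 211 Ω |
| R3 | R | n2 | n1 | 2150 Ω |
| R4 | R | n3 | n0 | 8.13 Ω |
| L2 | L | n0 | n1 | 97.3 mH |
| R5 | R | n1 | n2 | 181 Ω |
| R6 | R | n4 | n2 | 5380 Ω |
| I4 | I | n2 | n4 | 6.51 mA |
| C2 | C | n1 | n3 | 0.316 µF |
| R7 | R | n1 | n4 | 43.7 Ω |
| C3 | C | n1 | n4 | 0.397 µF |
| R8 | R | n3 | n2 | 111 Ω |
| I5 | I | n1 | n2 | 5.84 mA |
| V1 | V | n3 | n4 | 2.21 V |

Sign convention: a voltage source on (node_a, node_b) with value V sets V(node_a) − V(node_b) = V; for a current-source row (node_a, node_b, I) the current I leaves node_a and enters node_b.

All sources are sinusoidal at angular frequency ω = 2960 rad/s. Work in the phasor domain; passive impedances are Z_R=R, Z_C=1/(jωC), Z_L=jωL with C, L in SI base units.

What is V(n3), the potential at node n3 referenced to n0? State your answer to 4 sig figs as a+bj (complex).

-4.948-0.5246j V

MNA unknowns: 4 node voltages V₁..V_4 plus 1 source current (V1)
I1: z[1]−=0.381, z[3]+=0.381
I2: z[4]−=0.00761, z[2]+=0.00761
R1: Y=0.0001321+0.000j on G[4,0]
I3: z[3]−=0.615, z[0]+=0.615
L1: Y=0.000-0.01909j on G[3,4]
C1: Y=0.000+0.07518j on G[2,4]
R2: Y=0.004739+0.000j on G[1,4]
R3: Y=0.0004651+0.000j on G[2,1]
R4: Y=0.1230+0.000j on G[3,0]
L2: Y=0.000-0.003472j on G[0,1]
R5: Y=0.005525+0.000j on G[1,2]
R6: Y=0.0001859+0.000j on G[4,2]
I4: z[2]−=0.00651, z[4]+=0.00651
C2: Y=0.000+0.0009354j on G[1,3]
R7: Y=0.02288+0.000j on G[1,4]
C3: Y=0.000+0.001175j on G[1,4]
R8: Y=0.009009+0.000j on G[3,2]
I5: z[1]−=0.00584, z[2]+=0.00584
V1: row V3−V4=2.21, i_V1 at 3,4
solve → V1=-18.60-1.574j, V2=-7.346-0.007791j, V3=-4.948-0.5246j, V4=-7.158-0.5246j
aux → i_V1=0.3540+0.09859j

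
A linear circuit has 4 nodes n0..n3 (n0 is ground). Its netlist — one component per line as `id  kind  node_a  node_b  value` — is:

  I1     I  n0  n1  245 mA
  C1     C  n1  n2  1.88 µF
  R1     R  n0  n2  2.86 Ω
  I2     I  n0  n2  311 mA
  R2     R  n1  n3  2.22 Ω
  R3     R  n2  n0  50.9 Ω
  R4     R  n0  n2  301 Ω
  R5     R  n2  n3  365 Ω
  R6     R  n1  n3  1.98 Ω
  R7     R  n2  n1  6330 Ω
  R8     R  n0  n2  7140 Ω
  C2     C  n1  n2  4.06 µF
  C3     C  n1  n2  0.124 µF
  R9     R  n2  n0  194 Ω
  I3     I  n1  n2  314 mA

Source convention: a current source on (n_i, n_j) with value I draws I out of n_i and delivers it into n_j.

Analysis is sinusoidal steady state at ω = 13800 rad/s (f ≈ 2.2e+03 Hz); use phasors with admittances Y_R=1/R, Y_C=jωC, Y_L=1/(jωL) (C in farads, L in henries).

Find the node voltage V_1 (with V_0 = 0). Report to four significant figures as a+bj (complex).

Element admittances at ω=13800 rad/s:
  I1: injects 0.245 A into n1 (from n0)
  Y(C1) = 0.000+0.02594j S between n1,n2
  Y(R1) = 0.3497+0.000j S between n0,n2
  I2: injects 0.311 A into n2 (from n0)
  Y(R2) = 0.4505+0.000j S between n1,n3
  Y(R3) = 0.01965+0.000j S between n2,n0
  Y(R4) = 0.003322+0.000j S between n0,n2
  Y(R5) = 0.002740+0.000j S between n2,n3
  Y(R6) = 0.5051+0.000j S between n1,n3
  Y(R7) = 0.0001580+0.000j S between n2,n1
  Y(R8) = 0.0001401+0.000j S between n0,n2
  Y(C2) = 0.000+0.05603j S between n1,n2
  Y(C3) = 0.000+0.001711j S between n1,n2
  Y(R9) = 0.005155+0.000j S between n2,n0
  I3: injects 0.314 A into n2 (from n1)
Assemble and solve the 3×3 MNA system:
  V(n1)=1.443+0.8236j  V(n2)=1.471+0.000j  V(n3)=1.443+0.8212j

1.443+0.8236j V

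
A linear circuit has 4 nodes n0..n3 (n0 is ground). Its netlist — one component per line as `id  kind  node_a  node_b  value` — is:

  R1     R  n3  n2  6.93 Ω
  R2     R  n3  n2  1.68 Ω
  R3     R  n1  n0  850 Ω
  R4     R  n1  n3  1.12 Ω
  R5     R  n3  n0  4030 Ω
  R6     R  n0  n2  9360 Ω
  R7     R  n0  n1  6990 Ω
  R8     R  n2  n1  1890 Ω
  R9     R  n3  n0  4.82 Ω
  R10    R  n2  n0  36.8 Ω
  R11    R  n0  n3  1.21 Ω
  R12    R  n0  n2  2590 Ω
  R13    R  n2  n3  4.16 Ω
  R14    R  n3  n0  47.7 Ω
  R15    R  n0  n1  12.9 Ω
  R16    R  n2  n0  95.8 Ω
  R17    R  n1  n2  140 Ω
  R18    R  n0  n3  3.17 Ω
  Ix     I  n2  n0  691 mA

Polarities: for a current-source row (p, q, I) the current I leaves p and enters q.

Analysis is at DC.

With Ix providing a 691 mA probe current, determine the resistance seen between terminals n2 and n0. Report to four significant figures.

R_eq = 1.601 Ω

MNA unknowns: 3 node voltages V₁..V_3
R1: Y=0.1443 on G[3,2]
R2: Y=0.5952 on G[3,2]
R3: Y=0.001176 on G[1,0]
R4: Y=0.8929 on G[1,3]
R5: Y=0.0002481 on G[3,0]
R6: Y=0.0001068 on G[0,2]
R7: Y=0.0001431 on G[0,1]
R8: Y=0.0005291 on G[2,1]
R9: Y=0.2075 on G[3,0]
R10: Y=0.02717 on G[2,0]
R11: Y=0.8264 on G[0,3]
R12: Y=0.0003861 on G[0,2]
R13: Y=0.2404 on G[2,3]
R14: Y=0.02096 on G[3,0]
R15: Y=0.07752 on G[0,1]
R16: Y=0.01044 on G[2,0]
R17: Y=0.007143 on G[1,2]
R18: Y=0.3155 on G[0,3]
Ix: z[2]−=0.691, z[0]+=0.691
solve → V1=-0.4183, V2=-1.106, V3=-0.4493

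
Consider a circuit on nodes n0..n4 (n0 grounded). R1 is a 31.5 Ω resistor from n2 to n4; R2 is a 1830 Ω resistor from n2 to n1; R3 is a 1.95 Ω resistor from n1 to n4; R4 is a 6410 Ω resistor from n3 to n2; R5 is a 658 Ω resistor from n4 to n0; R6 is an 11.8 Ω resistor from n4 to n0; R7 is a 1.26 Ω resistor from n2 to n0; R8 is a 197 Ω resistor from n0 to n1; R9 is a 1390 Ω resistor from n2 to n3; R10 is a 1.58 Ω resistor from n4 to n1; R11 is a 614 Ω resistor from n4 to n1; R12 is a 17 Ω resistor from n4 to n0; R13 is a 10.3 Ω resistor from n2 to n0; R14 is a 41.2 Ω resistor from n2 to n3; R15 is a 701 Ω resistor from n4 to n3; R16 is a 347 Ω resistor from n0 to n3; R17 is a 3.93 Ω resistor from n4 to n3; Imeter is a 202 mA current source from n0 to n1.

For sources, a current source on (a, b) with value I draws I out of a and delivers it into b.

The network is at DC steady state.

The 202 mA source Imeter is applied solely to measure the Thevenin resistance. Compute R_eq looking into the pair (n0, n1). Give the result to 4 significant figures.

R_eq = 5.710 Ω

Apply KCL at each of the 4 non-ground nodes and solve the resulting linear system.
Node n1: branches {R2, R3, R8, R10, R11, Imeter} → V_1 = 1.153
Node n2: branches {R1, R2, R4, R7, R9, R13, R14} → V_2 = 0.05721
Node n3: branches {R4, R9, R14, R15, R16, R17} → V_3 = 0.8910
Node n4: branches {R1, R3, R5, R6, R10, R11, R12, R15, R17} → V_4 = 0.9830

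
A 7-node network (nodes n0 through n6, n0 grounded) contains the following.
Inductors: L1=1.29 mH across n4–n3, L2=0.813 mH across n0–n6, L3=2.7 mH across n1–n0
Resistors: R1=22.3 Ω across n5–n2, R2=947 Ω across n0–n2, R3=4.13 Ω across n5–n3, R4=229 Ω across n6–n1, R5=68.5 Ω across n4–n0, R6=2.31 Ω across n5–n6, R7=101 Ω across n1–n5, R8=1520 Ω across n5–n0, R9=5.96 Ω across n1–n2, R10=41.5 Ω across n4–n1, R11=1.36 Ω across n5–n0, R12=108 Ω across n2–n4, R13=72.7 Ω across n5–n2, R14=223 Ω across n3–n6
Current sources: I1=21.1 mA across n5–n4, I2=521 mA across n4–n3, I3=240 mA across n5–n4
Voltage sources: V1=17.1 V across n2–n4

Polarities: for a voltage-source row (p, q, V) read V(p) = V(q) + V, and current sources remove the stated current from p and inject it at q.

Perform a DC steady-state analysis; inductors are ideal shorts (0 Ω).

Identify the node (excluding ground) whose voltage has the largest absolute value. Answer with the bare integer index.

Apply KCL at each of the 6 non-ground nodes and solve the resulting linear system.
Node n1: branches {R4, R7, R9, R10, L3} → V_1 = 0.000
Node n2: branches {R1, R2, R9, R12, R13, V1} → V_2 = 9.400
Node n3: branches {L1, R3, I2, R14} → V_3 = -7.700
Node n4: branches {L1, R5, I1, I2, R10, R12, I3, V1} → V_4 = -7.700
Node n5: branches {R1, R3, R6, I1, R7, R8, R11, I3, R13} → V_5 = -1.064
Node n6: branches {R4, R6, L2, R14} → V_6 = 0.000
Source currents: i(L1)=-2.162, i(L2)=0.4953, i(L3)=1.381, i(V1)=-2.359

2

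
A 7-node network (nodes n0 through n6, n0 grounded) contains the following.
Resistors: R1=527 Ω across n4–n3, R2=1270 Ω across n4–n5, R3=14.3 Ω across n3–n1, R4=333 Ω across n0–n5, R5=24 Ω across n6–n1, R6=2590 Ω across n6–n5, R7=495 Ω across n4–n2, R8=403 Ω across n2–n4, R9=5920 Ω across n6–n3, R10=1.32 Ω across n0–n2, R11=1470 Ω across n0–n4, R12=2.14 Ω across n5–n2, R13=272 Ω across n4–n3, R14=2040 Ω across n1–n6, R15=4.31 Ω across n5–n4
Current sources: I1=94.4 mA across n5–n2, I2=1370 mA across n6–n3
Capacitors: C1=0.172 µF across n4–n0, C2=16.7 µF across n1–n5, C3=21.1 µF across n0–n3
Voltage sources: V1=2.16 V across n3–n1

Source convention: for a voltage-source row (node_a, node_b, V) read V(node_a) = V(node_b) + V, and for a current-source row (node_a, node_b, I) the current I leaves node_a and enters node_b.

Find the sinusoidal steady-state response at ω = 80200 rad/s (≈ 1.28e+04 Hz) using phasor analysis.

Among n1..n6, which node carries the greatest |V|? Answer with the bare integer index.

6

Element admittances at ω=80200 rad/s:
  Y(R1) = 0.001898+0.000j S between n4,n3
  I1: injects 0.0944 A into n2 (from n5)
  Y(R2) = 0.0007874+0.000j S between n4,n5
  Y(R3) = 0.06993+0.000j S between n3,n1
  Y(R4) = 0.003003+0.000j S between n0,n5
  Y(R5) = 0.04167+0.000j S between n6,n1
  Y(R6) = 0.0003861+0.000j S between n6,n5
  Y(R7) = 0.002020+0.000j S between n4,n2
  Y(R8) = 0.002481+0.000j S between n2,n4
  Y(R9) = 0.0001689+0.000j S between n6,n3
  Y(R10) = 0.7576+0.000j S between n0,n2
  Y(C1) = 0.000+0.01379j S between n4,n0
  Y(R11) = 0.0006803+0.000j S between n0,n4
  Y(R12) = 0.4673+0.000j S between n5,n2
  Y(C2) = 0.000+1.339j S between n1,n5
  Y(R13) = 0.003676+0.000j S between n4,n3
  I2: injects 1.37 A into n3 (from n6)
  Y(R14) = 0.0004902+0.000j S between n1,n6
  Y(C3) = 0.000+1.692j S between n0,n3
  Y(R15) = 0.2320+0.000j S between n5,n4
  V1: constraint V(n3)−V(n1) = 2.16
Assemble and solve the 7×7 MNA system:
  V(n1)=-2.033-0.2867j  V(n2)=-0.6409-0.2482j  V(n3)=0.1273-0.2867j  V(n4)=-1.827-0.5269j  V(n5)=-1.871-0.6478j  V(n6)=-34.10-0.2900j
  i(V1)=0.7171-0.2168j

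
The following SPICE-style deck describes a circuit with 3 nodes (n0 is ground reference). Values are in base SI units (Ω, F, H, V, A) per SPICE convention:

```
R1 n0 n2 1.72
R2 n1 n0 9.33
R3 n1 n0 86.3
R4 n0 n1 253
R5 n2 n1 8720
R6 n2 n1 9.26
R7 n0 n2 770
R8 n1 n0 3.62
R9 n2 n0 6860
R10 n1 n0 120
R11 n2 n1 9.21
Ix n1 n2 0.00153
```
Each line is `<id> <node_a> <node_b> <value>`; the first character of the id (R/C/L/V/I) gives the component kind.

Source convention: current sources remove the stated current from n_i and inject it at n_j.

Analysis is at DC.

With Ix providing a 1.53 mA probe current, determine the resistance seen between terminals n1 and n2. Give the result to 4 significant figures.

Element admittances at DC:
  Y(R1) = 0.5814 S between n0,n2
  Y(R2) = 0.1072 S between n1,n0
  Y(R3) = 0.01159 S between n1,n0
  Y(R4) = 0.003953 S between n0,n1
  Y(R5) = 0.0001147 S between n2,n1
  Y(R6) = 0.1080 S between n2,n1
  Y(R7) = 0.001299 S between n0,n2
  Y(R8) = 0.2762 S between n1,n0
  Y(R9) = 0.0001458 S between n2,n0
  Y(R10) = 0.008333 S between n1,n0
  Y(R11) = 0.1086 S between n2,n1
  Ix: injects 0.00153 A into n2 (from n1)
Assemble and solve the 2×2 MNA system:
  V(n1)=-0.001973  V(n2)=0.001379

R_eq = 2.191 Ω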